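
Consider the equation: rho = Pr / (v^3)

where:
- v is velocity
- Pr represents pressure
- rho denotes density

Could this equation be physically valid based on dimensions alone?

No

v (velocity) has dimensions [L T^-1].
Pr (pressure) has dimensions [L^-1 M T^-2].
rho (density) has dimensions [L^-3 M].

Left side: [L^-3 M]
Right side: [L^-4 M T]

The two sides have different dimensions, so the equation is NOT dimensionally consistent.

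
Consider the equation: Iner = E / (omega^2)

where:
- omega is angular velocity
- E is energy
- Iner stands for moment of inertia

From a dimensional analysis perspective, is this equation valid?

Yes

omega (angular velocity) has dimensions [T^-1].
E (energy) has dimensions [L^2 M T^-2].
Iner (moment of inertia) has dimensions [L^2 M].

Left side: [L^2 M]
Right side: [L^2 M]

Both sides have the same dimensions, so the equation is dimensionally consistent.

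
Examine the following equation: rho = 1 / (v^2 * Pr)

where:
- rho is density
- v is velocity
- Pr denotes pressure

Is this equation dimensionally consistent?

No

rho (density) has dimensions [L^-3 M].
v (velocity) has dimensions [L T^-1].
Pr (pressure) has dimensions [L^-1 M T^-2].

Left side: [L^-3 M]
Right side: [L^-1 M^-1 T^4]

The two sides have different dimensions, so the equation is NOT dimensionally consistent.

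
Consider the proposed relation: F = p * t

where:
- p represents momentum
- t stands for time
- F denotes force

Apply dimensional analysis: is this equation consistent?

No

p (momentum) has dimensions [L M T^-1].
t (time) has dimensions [T].
F (force) has dimensions [L M T^-2].

Left side: [L M T^-2]
Right side: [L M]

The two sides have different dimensions, so the equation is NOT dimensionally consistent.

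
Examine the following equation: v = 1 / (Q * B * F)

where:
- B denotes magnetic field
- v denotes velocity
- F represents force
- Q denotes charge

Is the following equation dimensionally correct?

No

B (magnetic field) has dimensions [I^-1 M T^-2].
v (velocity) has dimensions [L T^-1].
F (force) has dimensions [L M T^-2].
Q (charge) has dimensions [I T].

Left side: [L T^-1]
Right side: [L^-1 M^-2 T^3]

The two sides have different dimensions, so the equation is NOT dimensionally consistent.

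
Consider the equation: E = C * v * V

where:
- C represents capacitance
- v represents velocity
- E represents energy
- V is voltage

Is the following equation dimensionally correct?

No

C (capacitance) has dimensions [I^2 L^-2 M^-1 T^4].
v (velocity) has dimensions [L T^-1].
E (energy) has dimensions [L^2 M T^-2].
V (voltage) has dimensions [I^-1 L^2 M T^-3].

Left side: [L^2 M T^-2]
Right side: [I L]

The two sides have different dimensions, so the equation is NOT dimensionally consistent.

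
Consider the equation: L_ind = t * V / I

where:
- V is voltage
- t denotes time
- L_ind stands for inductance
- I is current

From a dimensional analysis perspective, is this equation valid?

Yes

V (voltage) has dimensions [I^-1 L^2 M T^-3].
t (time) has dimensions [T].
L_ind (inductance) has dimensions [I^-2 L^2 M T^-2].
I (current) has dimensions [I].

Left side: [I^-2 L^2 M T^-2]
Right side: [I^-2 L^2 M T^-2]

Both sides have the same dimensions, so the equation is dimensionally consistent.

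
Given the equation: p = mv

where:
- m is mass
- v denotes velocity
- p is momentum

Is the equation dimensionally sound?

Yes

m (mass) has dimensions [M].
v (velocity) has dimensions [L T^-1].
p (momentum) has dimensions [L M T^-1].

Left side: [L M T^-1]
Right side: [L M T^-1]

Both sides have the same dimensions, so the equation is dimensionally consistent.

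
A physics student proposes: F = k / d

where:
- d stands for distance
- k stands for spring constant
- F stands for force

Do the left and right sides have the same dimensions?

No

d (distance) has dimensions [L].
k (spring constant) has dimensions [M T^-2].
F (force) has dimensions [L M T^-2].

Left side: [L M T^-2]
Right side: [L^-1 M T^-2]

The two sides have different dimensions, so the equation is NOT dimensionally consistent.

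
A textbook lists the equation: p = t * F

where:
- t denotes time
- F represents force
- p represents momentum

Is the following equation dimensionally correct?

Yes

t (time) has dimensions [T].
F (force) has dimensions [L M T^-2].
p (momentum) has dimensions [L M T^-1].

Left side: [L M T^-1]
Right side: [L M T^-1]

Both sides have the same dimensions, so the equation is dimensionally consistent.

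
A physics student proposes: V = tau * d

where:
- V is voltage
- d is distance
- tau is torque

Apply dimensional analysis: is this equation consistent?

No

V (voltage) has dimensions [I^-1 L^2 M T^-3].
d (distance) has dimensions [L].
tau (torque) has dimensions [L^2 M T^-2].

Left side: [I^-1 L^2 M T^-3]
Right side: [L^3 M T^-2]

The two sides have different dimensions, so the equation is NOT dimensionally consistent.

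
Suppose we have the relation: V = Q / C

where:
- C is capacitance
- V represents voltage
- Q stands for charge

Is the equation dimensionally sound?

Yes

C (capacitance) has dimensions [I^2 L^-2 M^-1 T^4].
V (voltage) has dimensions [I^-1 L^2 M T^-3].
Q (charge) has dimensions [I T].

Left side: [I^-1 L^2 M T^-3]
Right side: [I^-1 L^2 M T^-3]

Both sides have the same dimensions, so the equation is dimensionally consistent.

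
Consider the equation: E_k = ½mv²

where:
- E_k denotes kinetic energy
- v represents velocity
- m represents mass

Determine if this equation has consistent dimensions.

Yes

E_k (kinetic energy) has dimensions [L^2 M T^-2].
v (velocity) has dimensions [L T^-1].
m (mass) has dimensions [M].

Left side: [L^2 M T^-2]
Right side: [L^2 M T^-2]

Both sides have the same dimensions, so the equation is dimensionally consistent.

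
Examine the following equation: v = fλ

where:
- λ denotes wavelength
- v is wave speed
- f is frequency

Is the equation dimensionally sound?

Yes

λ (wavelength) has dimensions [L].
v (wave speed) has dimensions [L T^-1].
f (frequency) has dimensions [T^-1].

Left side: [L T^-1]
Right side: [L T^-1]

Both sides have the same dimensions, so the equation is dimensionally consistent.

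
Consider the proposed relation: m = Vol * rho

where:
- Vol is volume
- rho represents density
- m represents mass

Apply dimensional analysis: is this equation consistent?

Yes

Vol (volume) has dimensions [L^3].
rho (density) has dimensions [L^-3 M].
m (mass) has dimensions [M].

Left side: [M]
Right side: [M]

Both sides have the same dimensions, so the equation is dimensionally consistent.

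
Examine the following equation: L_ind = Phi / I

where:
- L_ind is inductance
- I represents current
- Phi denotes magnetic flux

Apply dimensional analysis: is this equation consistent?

Yes

L_ind (inductance) has dimensions [I^-2 L^2 M T^-2].
I (current) has dimensions [I].
Phi (magnetic flux) has dimensions [I^-1 L^2 M T^-2].

Left side: [I^-2 L^2 M T^-2]
Right side: [I^-2 L^2 M T^-2]

Both sides have the same dimensions, so the equation is dimensionally consistent.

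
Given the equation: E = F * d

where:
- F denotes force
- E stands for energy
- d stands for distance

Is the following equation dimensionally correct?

Yes

F (force) has dimensions [L M T^-2].
E (energy) has dimensions [L^2 M T^-2].
d (distance) has dimensions [L].

Left side: [L^2 M T^-2]
Right side: [L^2 M T^-2]

Both sides have the same dimensions, so the equation is dimensionally consistent.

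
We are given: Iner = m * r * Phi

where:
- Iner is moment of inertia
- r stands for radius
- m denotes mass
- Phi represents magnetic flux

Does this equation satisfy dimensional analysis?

No

Iner (moment of inertia) has dimensions [L^2 M].
r (radius) has dimensions [L].
m (mass) has dimensions [M].
Phi (magnetic flux) has dimensions [I^-1 L^2 M T^-2].

Left side: [L^2 M]
Right side: [I^-1 L^3 M^2 T^-2]

The two sides have different dimensions, so the equation is NOT dimensionally consistent.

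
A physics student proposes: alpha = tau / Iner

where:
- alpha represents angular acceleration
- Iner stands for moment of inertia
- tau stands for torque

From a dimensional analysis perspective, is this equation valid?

Yes

alpha (angular acceleration) has dimensions [T^-2].
Iner (moment of inertia) has dimensions [L^2 M].
tau (torque) has dimensions [L^2 M T^-2].

Left side: [T^-2]
Right side: [T^-2]

Both sides have the same dimensions, so the equation is dimensionally consistent.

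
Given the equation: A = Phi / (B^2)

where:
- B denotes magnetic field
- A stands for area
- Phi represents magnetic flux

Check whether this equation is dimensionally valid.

No

B (magnetic field) has dimensions [I^-1 M T^-2].
A (area) has dimensions [L^2].
Phi (magnetic flux) has dimensions [I^-1 L^2 M T^-2].

Left side: [L^2]
Right side: [I L^2 M^-1 T^2]

The two sides have different dimensions, so the equation is NOT dimensionally consistent.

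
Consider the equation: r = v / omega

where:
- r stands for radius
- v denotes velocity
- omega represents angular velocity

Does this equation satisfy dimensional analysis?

Yes

r (radius) has dimensions [L].
v (velocity) has dimensions [L T^-1].
omega (angular velocity) has dimensions [T^-1].

Left side: [L]
Right side: [L]

Both sides have the same dimensions, so the equation is dimensionally consistent.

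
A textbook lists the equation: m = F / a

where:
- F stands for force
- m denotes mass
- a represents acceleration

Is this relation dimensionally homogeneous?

Yes

F (force) has dimensions [L M T^-2].
m (mass) has dimensions [M].
a (acceleration) has dimensions [L T^-2].

Left side: [M]
Right side: [M]

Both sides have the same dimensions, so the equation is dimensionally consistent.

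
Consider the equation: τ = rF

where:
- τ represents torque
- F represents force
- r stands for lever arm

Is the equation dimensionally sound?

Yes

τ (torque) has dimensions [L^2 M T^-2].
F (force) has dimensions [L M T^-2].
r (lever arm) has dimensions [L].

Left side: [L^2 M T^-2]
Right side: [L^2 M T^-2]

Both sides have the same dimensions, so the equation is dimensionally consistent.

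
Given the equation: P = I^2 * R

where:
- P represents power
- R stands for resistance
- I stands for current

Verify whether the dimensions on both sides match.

Yes

P (power) has dimensions [L^2 M T^-3].
R (resistance) has dimensions [I^-2 L^2 M T^-3].
I (current) has dimensions [I].

Left side: [L^2 M T^-3]
Right side: [L^2 M T^-3]

Both sides have the same dimensions, so the equation is dimensionally consistent.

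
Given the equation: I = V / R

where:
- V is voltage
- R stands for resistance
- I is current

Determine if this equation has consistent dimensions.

Yes

V (voltage) has dimensions [I^-1 L^2 M T^-3].
R (resistance) has dimensions [I^-2 L^2 M T^-3].
I (current) has dimensions [I].

Left side: [I]
Right side: [I]

Both sides have the same dimensions, so the equation is dimensionally consistent.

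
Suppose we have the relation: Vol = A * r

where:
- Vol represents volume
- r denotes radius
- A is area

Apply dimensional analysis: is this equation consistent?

Yes

Vol (volume) has dimensions [L^3].
r (radius) has dimensions [L].
A (area) has dimensions [L^2].

Left side: [L^3]
Right side: [L^3]

Both sides have the same dimensions, so the equation is dimensionally consistent.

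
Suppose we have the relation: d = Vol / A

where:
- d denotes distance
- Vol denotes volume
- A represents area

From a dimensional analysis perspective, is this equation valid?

Yes

d (distance) has dimensions [L].
Vol (volume) has dimensions [L^3].
A (area) has dimensions [L^2].

Left side: [L]
Right side: [L]

Both sides have the same dimensions, so the equation is dimensionally consistent.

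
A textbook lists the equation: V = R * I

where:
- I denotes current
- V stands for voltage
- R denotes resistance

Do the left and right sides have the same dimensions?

Yes

I (current) has dimensions [I].
V (voltage) has dimensions [I^-1 L^2 M T^-3].
R (resistance) has dimensions [I^-2 L^2 M T^-3].

Left side: [I^-1 L^2 M T^-3]
Right side: [I^-1 L^2 M T^-3]

Both sides have the same dimensions, so the equation is dimensionally consistent.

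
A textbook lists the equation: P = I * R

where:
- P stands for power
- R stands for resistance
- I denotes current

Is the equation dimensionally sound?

No

P (power) has dimensions [L^2 M T^-3].
R (resistance) has dimensions [I^-2 L^2 M T^-3].
I (current) has dimensions [I].

Left side: [L^2 M T^-3]
Right side: [I^-1 L^2 M T^-3]

The two sides have different dimensions, so the equation is NOT dimensionally consistent.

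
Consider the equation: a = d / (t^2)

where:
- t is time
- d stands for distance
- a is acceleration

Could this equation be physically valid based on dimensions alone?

Yes

t (time) has dimensions [T].
d (distance) has dimensions [L].
a (acceleration) has dimensions [L T^-2].

Left side: [L T^-2]
Right side: [L T^-2]

Both sides have the same dimensions, so the equation is dimensionally consistent.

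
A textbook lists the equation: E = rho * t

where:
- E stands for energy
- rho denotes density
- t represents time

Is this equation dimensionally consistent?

No

E (energy) has dimensions [L^2 M T^-2].
rho (density) has dimensions [L^-3 M].
t (time) has dimensions [T].

Left side: [L^2 M T^-2]
Right side: [L^-3 M T]

The two sides have different dimensions, so the equation is NOT dimensionally consistent.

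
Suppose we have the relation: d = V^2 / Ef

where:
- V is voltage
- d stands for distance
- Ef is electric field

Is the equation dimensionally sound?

No

V (voltage) has dimensions [I^-1 L^2 M T^-3].
d (distance) has dimensions [L].
Ef (electric field) has dimensions [I^-1 L M T^-3].

Left side: [L]
Right side: [I^-1 L^3 M T^-3]

The two sides have different dimensions, so the equation is NOT dimensionally consistent.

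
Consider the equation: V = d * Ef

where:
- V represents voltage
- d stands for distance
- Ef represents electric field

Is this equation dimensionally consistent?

Yes

V (voltage) has dimensions [I^-1 L^2 M T^-3].
d (distance) has dimensions [L].
Ef (electric field) has dimensions [I^-1 L M T^-3].

Left side: [I^-1 L^2 M T^-3]
Right side: [I^-1 L^2 M T^-3]

Both sides have the same dimensions, so the equation is dimensionally consistent.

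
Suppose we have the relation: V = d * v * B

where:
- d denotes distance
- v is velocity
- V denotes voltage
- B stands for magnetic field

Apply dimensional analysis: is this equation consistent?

Yes

d (distance) has dimensions [L].
v (velocity) has dimensions [L T^-1].
V (voltage) has dimensions [I^-1 L^2 M T^-3].
B (magnetic field) has dimensions [I^-1 M T^-2].

Left side: [I^-1 L^2 M T^-3]
Right side: [I^-1 L^2 M T^-3]

Both sides have the same dimensions, so the equation is dimensionally consistent.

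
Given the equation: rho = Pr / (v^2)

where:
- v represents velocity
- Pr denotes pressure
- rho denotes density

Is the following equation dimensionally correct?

Yes

v (velocity) has dimensions [L T^-1].
Pr (pressure) has dimensions [L^-1 M T^-2].
rho (density) has dimensions [L^-3 M].

Left side: [L^-3 M]
Right side: [L^-3 M]

Both sides have the same dimensions, so the equation is dimensionally consistent.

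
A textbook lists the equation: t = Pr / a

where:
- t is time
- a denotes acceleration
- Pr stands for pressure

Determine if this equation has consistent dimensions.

No

t (time) has dimensions [T].
a (acceleration) has dimensions [L T^-2].
Pr (pressure) has dimensions [L^-1 M T^-2].

Left side: [T]
Right side: [L^-2 M]

The two sides have different dimensions, so the equation is NOT dimensionally consistent.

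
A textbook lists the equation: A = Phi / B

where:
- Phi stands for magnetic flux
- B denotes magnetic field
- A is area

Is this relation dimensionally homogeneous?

Yes

Phi (magnetic flux) has dimensions [I^-1 L^2 M T^-2].
B (magnetic field) has dimensions [I^-1 M T^-2].
A (area) has dimensions [L^2].

Left side: [L^2]
Right side: [L^2]

Both sides have the same dimensions, so the equation is dimensionally consistent.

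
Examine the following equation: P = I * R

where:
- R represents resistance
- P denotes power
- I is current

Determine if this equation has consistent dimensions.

No

R (resistance) has dimensions [I^-2 L^2 M T^-3].
P (power) has dimensions [L^2 M T^-3].
I (current) has dimensions [I].

Left side: [L^2 M T^-3]
Right side: [I^-1 L^2 M T^-3]

The two sides have different dimensions, so the equation is NOT dimensionally consistent.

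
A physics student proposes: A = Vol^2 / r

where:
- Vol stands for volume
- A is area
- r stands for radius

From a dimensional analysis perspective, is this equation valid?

No

Vol (volume) has dimensions [L^3].
A (area) has dimensions [L^2].
r (radius) has dimensions [L].

Left side: [L^2]
Right side: [L^5]

The two sides have different dimensions, so the equation is NOT dimensionally consistent.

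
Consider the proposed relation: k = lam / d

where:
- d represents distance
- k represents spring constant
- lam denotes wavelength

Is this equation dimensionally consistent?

No

d (distance) has dimensions [L].
k (spring constant) has dimensions [M T^-2].
lam (wavelength) has dimensions [L].

Left side: [M T^-2]
Right side: [dimensionless]

The two sides have different dimensions, so the equation is NOT dimensionally consistent.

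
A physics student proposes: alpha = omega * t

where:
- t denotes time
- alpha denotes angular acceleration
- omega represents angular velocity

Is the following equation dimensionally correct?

No

t (time) has dimensions [T].
alpha (angular acceleration) has dimensions [T^-2].
omega (angular velocity) has dimensions [T^-1].

Left side: [T^-2]
Right side: [dimensionless]

The two sides have different dimensions, so the equation is NOT dimensionally consistent.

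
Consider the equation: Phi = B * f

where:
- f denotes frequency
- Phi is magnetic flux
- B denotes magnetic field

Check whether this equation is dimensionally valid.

No

f (frequency) has dimensions [T^-1].
Phi (magnetic flux) has dimensions [I^-1 L^2 M T^-2].
B (magnetic field) has dimensions [I^-1 M T^-2].

Left side: [I^-1 L^2 M T^-2]
Right side: [I^-1 M T^-3]

The two sides have different dimensions, so the equation is NOT dimensionally consistent.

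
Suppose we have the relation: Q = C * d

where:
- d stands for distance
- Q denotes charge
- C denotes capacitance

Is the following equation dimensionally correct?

No

d (distance) has dimensions [L].
Q (charge) has dimensions [I T].
C (capacitance) has dimensions [I^2 L^-2 M^-1 T^4].

Left side: [I T]
Right side: [I^2 L^-1 M^-1 T^4]

The two sides have different dimensions, so the equation is NOT dimensionally consistent.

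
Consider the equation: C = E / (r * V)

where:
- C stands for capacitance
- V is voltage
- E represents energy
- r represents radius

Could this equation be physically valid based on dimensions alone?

No

C (capacitance) has dimensions [I^2 L^-2 M^-1 T^4].
V (voltage) has dimensions [I^-1 L^2 M T^-3].
E (energy) has dimensions [L^2 M T^-2].
r (radius) has dimensions [L].

Left side: [I^2 L^-2 M^-1 T^4]
Right side: [I L^-1 T]

The two sides have different dimensions, so the equation is NOT dimensionally consistent.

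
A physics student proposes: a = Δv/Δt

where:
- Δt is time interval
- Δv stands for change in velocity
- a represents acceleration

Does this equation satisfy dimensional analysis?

Yes

Δt (time interval) has dimensions [T].
Δv (change in velocity) has dimensions [L T^-1].
a (acceleration) has dimensions [L T^-2].

Left side: [L T^-2]
Right side: [L T^-2]

Both sides have the same dimensions, so the equation is dimensionally consistent.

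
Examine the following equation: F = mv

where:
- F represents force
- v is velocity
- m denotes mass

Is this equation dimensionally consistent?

No

F (force) has dimensions [L M T^-2].
v (velocity) has dimensions [L T^-1].
m (mass) has dimensions [M].

Left side: [L M T^-2]
Right side: [L M T^-1]

The two sides have different dimensions, so the equation is NOT dimensionally consistent.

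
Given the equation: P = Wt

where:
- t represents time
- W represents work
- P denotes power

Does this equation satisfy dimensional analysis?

No

t (time) has dimensions [T].
W (work) has dimensions [L^2 M T^-2].
P (power) has dimensions [L^2 M T^-3].

Left side: [L^2 M T^-3]
Right side: [L^2 M T^-1]

The two sides have different dimensions, so the equation is NOT dimensionally consistent.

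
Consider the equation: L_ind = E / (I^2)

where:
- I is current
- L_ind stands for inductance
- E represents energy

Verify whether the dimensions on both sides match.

Yes

I (current) has dimensions [I].
L_ind (inductance) has dimensions [I^-2 L^2 M T^-2].
E (energy) has dimensions [L^2 M T^-2].

Left side: [I^-2 L^2 M T^-2]
Right side: [I^-2 L^2 M T^-2]

Both sides have the same dimensions, so the equation is dimensionally consistent.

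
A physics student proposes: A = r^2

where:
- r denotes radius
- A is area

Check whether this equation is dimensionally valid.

Yes

r (radius) has dimensions [L].
A (area) has dimensions [L^2].

Left side: [L^2]
Right side: [L^2]

Both sides have the same dimensions, so the equation is dimensionally consistent.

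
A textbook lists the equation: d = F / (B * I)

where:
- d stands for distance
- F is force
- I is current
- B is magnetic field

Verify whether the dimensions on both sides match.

Yes

d (distance) has dimensions [L].
F (force) has dimensions [L M T^-2].
I (current) has dimensions [I].
B (magnetic field) has dimensions [I^-1 M T^-2].

Left side: [L]
Right side: [L]

Both sides have the same dimensions, so the equation is dimensionally consistent.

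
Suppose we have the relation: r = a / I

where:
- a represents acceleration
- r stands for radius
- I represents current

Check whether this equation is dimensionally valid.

No

a (acceleration) has dimensions [L T^-2].
r (radius) has dimensions [L].
I (current) has dimensions [I].

Left side: [L]
Right side: [I^-1 L T^-2]

The two sides have different dimensions, so the equation is NOT dimensionally consistent.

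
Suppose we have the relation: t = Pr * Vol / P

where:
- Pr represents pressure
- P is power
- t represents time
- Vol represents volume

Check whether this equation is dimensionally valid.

Yes

Pr (pressure) has dimensions [L^-1 M T^-2].
P (power) has dimensions [L^2 M T^-3].
t (time) has dimensions [T].
Vol (volume) has dimensions [L^3].

Left side: [T]
Right side: [T]

Both sides have the same dimensions, so the equation is dimensionally consistent.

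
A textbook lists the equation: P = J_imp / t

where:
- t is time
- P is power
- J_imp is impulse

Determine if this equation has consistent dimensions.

No

t (time) has dimensions [T].
P (power) has dimensions [L^2 M T^-3].
J_imp (impulse) has dimensions [L M T^-1].

Left side: [L^2 M T^-3]
Right side: [L M T^-2]

The two sides have different dimensions, so the equation is NOT dimensionally consistent.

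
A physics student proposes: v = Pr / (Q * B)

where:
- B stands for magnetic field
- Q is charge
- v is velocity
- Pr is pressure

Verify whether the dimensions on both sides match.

No

B (magnetic field) has dimensions [I^-1 M T^-2].
Q (charge) has dimensions [I T].
v (velocity) has dimensions [L T^-1].
Pr (pressure) has dimensions [L^-1 M T^-2].

Left side: [L T^-1]
Right side: [L^-1 T^-1]

The two sides have different dimensions, so the equation is NOT dimensionally consistent.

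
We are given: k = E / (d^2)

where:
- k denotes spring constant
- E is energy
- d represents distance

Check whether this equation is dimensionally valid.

Yes

k (spring constant) has dimensions [M T^-2].
E (energy) has dimensions [L^2 M T^-2].
d (distance) has dimensions [L].

Left side: [M T^-2]
Right side: [M T^-2]

Both sides have the same dimensions, so the equation is dimensionally consistent.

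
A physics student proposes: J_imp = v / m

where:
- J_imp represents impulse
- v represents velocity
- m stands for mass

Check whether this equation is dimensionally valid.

No

J_imp (impulse) has dimensions [L M T^-1].
v (velocity) has dimensions [L T^-1].
m (mass) has dimensions [M].

Left side: [L M T^-1]
Right side: [L M^-1 T^-1]

The two sides have different dimensions, so the equation is NOT dimensionally consistent.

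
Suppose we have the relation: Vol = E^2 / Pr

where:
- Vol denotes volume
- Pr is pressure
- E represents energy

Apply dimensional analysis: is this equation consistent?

No

Vol (volume) has dimensions [L^3].
Pr (pressure) has dimensions [L^-1 M T^-2].
E (energy) has dimensions [L^2 M T^-2].

Left side: [L^3]
Right side: [L^5 M T^-2]

The two sides have different dimensions, so the equation is NOT dimensionally consistent.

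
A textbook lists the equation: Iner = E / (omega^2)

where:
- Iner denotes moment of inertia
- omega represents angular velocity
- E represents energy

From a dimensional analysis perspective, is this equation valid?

Yes

Iner (moment of inertia) has dimensions [L^2 M].
omega (angular velocity) has dimensions [T^-1].
E (energy) has dimensions [L^2 M T^-2].

Left side: [L^2 M]
Right side: [L^2 M]

Both sides have the same dimensions, so the equation is dimensionally consistent.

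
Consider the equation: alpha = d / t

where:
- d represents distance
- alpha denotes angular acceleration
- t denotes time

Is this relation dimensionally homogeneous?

No

d (distance) has dimensions [L].
alpha (angular acceleration) has dimensions [T^-2].
t (time) has dimensions [T].

Left side: [T^-2]
Right side: [L T^-1]

The two sides have different dimensions, so the equation is NOT dimensionally consistent.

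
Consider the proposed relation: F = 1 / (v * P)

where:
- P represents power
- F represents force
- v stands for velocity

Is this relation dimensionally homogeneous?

No

P (power) has dimensions [L^2 M T^-3].
F (force) has dimensions [L M T^-2].
v (velocity) has dimensions [L T^-1].

Left side: [L M T^-2]
Right side: [L^-3 M^-1 T^4]

The two sides have different dimensions, so the equation is NOT dimensionally consistent.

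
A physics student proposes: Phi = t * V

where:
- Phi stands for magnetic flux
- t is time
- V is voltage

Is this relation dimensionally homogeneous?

Yes

Phi (magnetic flux) has dimensions [I^-1 L^2 M T^-2].
t (time) has dimensions [T].
V (voltage) has dimensions [I^-1 L^2 M T^-3].

Left side: [I^-1 L^2 M T^-2]
Right side: [I^-1 L^2 M T^-2]

Both sides have the same dimensions, so the equation is dimensionally consistent.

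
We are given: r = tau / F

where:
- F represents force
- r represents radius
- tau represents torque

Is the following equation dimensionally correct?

Yes

F (force) has dimensions [L M T^-2].
r (radius) has dimensions [L].
tau (torque) has dimensions [L^2 M T^-2].

Left side: [L]
Right side: [L]

Both sides have the same dimensions, so the equation is dimensionally consistent.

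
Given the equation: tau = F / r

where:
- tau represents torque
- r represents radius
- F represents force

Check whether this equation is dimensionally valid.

No

tau (torque) has dimensions [L^2 M T^-2].
r (radius) has dimensions [L].
F (force) has dimensions [L M T^-2].

Left side: [L^2 M T^-2]
Right side: [M T^-2]

The two sides have different dimensions, so the equation is NOT dimensionally consistent.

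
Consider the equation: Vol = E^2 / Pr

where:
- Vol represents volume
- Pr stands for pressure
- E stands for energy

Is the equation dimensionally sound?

No

Vol (volume) has dimensions [L^3].
Pr (pressure) has dimensions [L^-1 M T^-2].
E (energy) has dimensions [L^2 M T^-2].

Left side: [L^3]
Right side: [L^5 M T^-2]

The two sides have different dimensions, so the equation is NOT dimensionally consistent.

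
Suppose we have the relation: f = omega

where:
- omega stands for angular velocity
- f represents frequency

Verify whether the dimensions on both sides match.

Yes

omega (angular velocity) has dimensions [T^-1].
f (frequency) has dimensions [T^-1].

Left side: [T^-1]
Right side: [T^-1]

Both sides have the same dimensions, so the equation is dimensionally consistent.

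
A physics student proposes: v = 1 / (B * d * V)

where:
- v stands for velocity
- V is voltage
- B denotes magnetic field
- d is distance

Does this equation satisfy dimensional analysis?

No

v (velocity) has dimensions [L T^-1].
V (voltage) has dimensions [I^-1 L^2 M T^-3].
B (magnetic field) has dimensions [I^-1 M T^-2].
d (distance) has dimensions [L].

Left side: [L T^-1]
Right side: [I^2 L^-3 M^-2 T^5]

The two sides have different dimensions, so the equation is NOT dimensionally consistent.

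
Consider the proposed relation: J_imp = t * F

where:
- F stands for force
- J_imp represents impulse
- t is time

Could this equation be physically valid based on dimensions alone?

Yes

F (force) has dimensions [L M T^-2].
J_imp (impulse) has dimensions [L M T^-1].
t (time) has dimensions [T].

Left side: [L M T^-1]
Right side: [L M T^-1]

Both sides have the same dimensions, so the equation is dimensionally consistent.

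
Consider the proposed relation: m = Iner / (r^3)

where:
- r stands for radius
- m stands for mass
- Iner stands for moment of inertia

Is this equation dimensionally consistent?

No

r (radius) has dimensions [L].
m (mass) has dimensions [M].
Iner (moment of inertia) has dimensions [L^2 M].

Left side: [M]
Right side: [L^-1 M]

The two sides have different dimensions, so the equation is NOT dimensionally consistent.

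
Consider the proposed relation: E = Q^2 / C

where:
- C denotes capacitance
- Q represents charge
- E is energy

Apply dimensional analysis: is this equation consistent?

Yes

C (capacitance) has dimensions [I^2 L^-2 M^-1 T^4].
Q (charge) has dimensions [I T].
E (energy) has dimensions [L^2 M T^-2].

Left side: [L^2 M T^-2]
Right side: [L^2 M T^-2]

Both sides have the same dimensions, so the equation is dimensionally consistent.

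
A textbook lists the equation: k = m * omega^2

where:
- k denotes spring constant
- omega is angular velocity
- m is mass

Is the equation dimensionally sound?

Yes

k (spring constant) has dimensions [M T^-2].
omega (angular velocity) has dimensions [T^-1].
m (mass) has dimensions [M].

Left side: [M T^-2]
Right side: [M T^-2]

Both sides have the same dimensions, so the equation is dimensionally consistent.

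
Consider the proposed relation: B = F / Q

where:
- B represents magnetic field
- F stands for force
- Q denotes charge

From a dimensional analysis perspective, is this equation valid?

No

B (magnetic field) has dimensions [I^-1 M T^-2].
F (force) has dimensions [L M T^-2].
Q (charge) has dimensions [I T].

Left side: [I^-1 M T^-2]
Right side: [I^-1 L M T^-3]

The two sides have different dimensions, so the equation is NOT dimensionally consistent.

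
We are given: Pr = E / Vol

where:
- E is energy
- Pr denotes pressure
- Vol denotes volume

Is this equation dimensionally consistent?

Yes

E (energy) has dimensions [L^2 M T^-2].
Pr (pressure) has dimensions [L^-1 M T^-2].
Vol (volume) has dimensions [L^3].

Left side: [L^-1 M T^-2]
Right side: [L^-1 M T^-2]

Both sides have the same dimensions, so the equation is dimensionally consistent.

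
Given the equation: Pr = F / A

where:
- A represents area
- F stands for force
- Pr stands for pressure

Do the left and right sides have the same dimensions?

Yes

A (area) has dimensions [L^2].
F (force) has dimensions [L M T^-2].
Pr (pressure) has dimensions [L^-1 M T^-2].

Left side: [L^-1 M T^-2]
Right side: [L^-1 M T^-2]

Both sides have the same dimensions, so the equation is dimensionally consistent.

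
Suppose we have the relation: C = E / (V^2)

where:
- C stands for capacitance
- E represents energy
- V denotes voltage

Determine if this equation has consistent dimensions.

Yes

C (capacitance) has dimensions [I^2 L^-2 M^-1 T^4].
E (energy) has dimensions [L^2 M T^-2].
V (voltage) has dimensions [I^-1 L^2 M T^-3].

Left side: [I^2 L^-2 M^-1 T^4]
Right side: [I^2 L^-2 M^-1 T^4]

Both sides have the same dimensions, so the equation is dimensionally consistent.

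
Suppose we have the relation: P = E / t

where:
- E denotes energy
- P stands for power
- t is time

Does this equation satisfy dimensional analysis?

Yes

E (energy) has dimensions [L^2 M T^-2].
P (power) has dimensions [L^2 M T^-3].
t (time) has dimensions [T].

Left side: [L^2 M T^-3]
Right side: [L^2 M T^-3]

Both sides have the same dimensions, so the equation is dimensionally consistent.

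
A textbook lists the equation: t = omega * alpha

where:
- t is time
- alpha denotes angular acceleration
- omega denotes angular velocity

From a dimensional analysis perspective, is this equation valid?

No

t (time) has dimensions [T].
alpha (angular acceleration) has dimensions [T^-2].
omega (angular velocity) has dimensions [T^-1].

Left side: [T]
Right side: [T^-3]

The two sides have different dimensions, so the equation is NOT dimensionally consistent.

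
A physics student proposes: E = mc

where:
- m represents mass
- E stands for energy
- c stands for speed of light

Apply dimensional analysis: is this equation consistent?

No

m (mass) has dimensions [M].
E (energy) has dimensions [L^2 M T^-2].
c (speed of light) has dimensions [L T^-1].

Left side: [L^2 M T^-2]
Right side: [L M T^-1]

The two sides have different dimensions, so the equation is NOT dimensionally consistent.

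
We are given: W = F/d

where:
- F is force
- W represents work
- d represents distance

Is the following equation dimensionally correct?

No

F (force) has dimensions [L M T^-2].
W (work) has dimensions [L^2 M T^-2].
d (distance) has dimensions [L].

Left side: [L^2 M T^-2]
Right side: [M T^-2]

The two sides have different dimensions, so the equation is NOT dimensionally consistent.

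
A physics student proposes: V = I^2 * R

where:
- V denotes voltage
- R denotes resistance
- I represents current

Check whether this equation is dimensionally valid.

No

V (voltage) has dimensions [I^-1 L^2 M T^-3].
R (resistance) has dimensions [I^-2 L^2 M T^-3].
I (current) has dimensions [I].

Left side: [I^-1 L^2 M T^-3]
Right side: [L^2 M T^-3]

The two sides have different dimensions, so the equation is NOT dimensionally consistent.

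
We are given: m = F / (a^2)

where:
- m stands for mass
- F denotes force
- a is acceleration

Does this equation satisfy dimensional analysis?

No

m (mass) has dimensions [M].
F (force) has dimensions [L M T^-2].
a (acceleration) has dimensions [L T^-2].

Left side: [M]
Right side: [L^-1 M T^2]

The two sides have different dimensions, so the equation is NOT dimensionally consistent.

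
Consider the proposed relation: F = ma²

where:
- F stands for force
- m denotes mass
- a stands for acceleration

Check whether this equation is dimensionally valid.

No

F (force) has dimensions [L M T^-2].
m (mass) has dimensions [M].
a (acceleration) has dimensions [L T^-2].

Left side: [L M T^-2]
Right side: [L^2 M T^-4]

The two sides have different dimensions, so the equation is NOT dimensionally consistent.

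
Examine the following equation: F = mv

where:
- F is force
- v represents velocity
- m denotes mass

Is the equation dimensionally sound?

No

F (force) has dimensions [L M T^-2].
v (velocity) has dimensions [L T^-1].
m (mass) has dimensions [M].

Left side: [L M T^-2]
Right side: [L M T^-1]

The two sides have different dimensions, so the equation is NOT dimensionally consistent.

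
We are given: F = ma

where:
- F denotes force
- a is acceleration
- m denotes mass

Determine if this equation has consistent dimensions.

Yes

F (force) has dimensions [L M T^-2].
a (acceleration) has dimensions [L T^-2].
m (mass) has dimensions [M].

Left side: [L M T^-2]
Right side: [L M T^-2]

Both sides have the same dimensions, so the equation is dimensionally consistent.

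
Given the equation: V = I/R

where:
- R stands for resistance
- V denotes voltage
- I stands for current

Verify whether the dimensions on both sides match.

No

R (resistance) has dimensions [I^-2 L^2 M T^-3].
V (voltage) has dimensions [I^-1 L^2 M T^-3].
I (current) has dimensions [I].

Left side: [I^-1 L^2 M T^-3]
Right side: [I^3 L^-2 M^-1 T^3]

The two sides have different dimensions, so the equation is NOT dimensionally consistent.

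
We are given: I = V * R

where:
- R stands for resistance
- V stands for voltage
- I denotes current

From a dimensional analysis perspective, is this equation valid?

No

R (resistance) has dimensions [I^-2 L^2 M T^-3].
V (voltage) has dimensions [I^-1 L^2 M T^-3].
I (current) has dimensions [I].

Left side: [I]
Right side: [I^-3 L^4 M^2 T^-6]

The two sides have different dimensions, so the equation is NOT dimensionally consistent.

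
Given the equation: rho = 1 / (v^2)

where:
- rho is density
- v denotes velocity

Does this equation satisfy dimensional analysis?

No

rho (density) has dimensions [L^-3 M].
v (velocity) has dimensions [L T^-1].

Left side: [L^-3 M]
Right side: [L^-2 T^2]

The two sides have different dimensions, so the equation is NOT dimensionally consistent.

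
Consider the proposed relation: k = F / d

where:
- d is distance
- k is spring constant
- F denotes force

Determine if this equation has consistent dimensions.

Yes

d (distance) has dimensions [L].
k (spring constant) has dimensions [M T^-2].
F (force) has dimensions [L M T^-2].

Left side: [M T^-2]
Right side: [M T^-2]

Both sides have the same dimensions, so the equation is dimensionally consistent.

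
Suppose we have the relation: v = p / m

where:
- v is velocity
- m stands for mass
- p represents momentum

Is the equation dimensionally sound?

Yes

v (velocity) has dimensions [L T^-1].
m (mass) has dimensions [M].
p (momentum) has dimensions [L M T^-1].

Left side: [L T^-1]
Right side: [L T^-1]

Both sides have the same dimensions, so the equation is dimensionally consistent.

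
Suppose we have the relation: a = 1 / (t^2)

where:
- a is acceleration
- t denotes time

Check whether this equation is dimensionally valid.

No

a (acceleration) has dimensions [L T^-2].
t (time) has dimensions [T].

Left side: [L T^-2]
Right side: [T^-2]

The two sides have different dimensions, so the equation is NOT dimensionally consistent.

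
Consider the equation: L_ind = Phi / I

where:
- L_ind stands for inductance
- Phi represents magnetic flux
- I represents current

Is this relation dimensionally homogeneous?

Yes

L_ind (inductance) has dimensions [I^-2 L^2 M T^-2].
Phi (magnetic flux) has dimensions [I^-1 L^2 M T^-2].
I (current) has dimensions [I].

Left side: [I^-2 L^2 M T^-2]
Right side: [I^-2 L^2 M T^-2]

Both sides have the same dimensions, so the equation is dimensionally consistent.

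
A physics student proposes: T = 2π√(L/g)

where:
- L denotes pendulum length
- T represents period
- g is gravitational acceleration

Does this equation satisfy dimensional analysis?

Yes

L (pendulum length) has dimensions [L].
T (period) has dimensions [T].
g (gravitational acceleration) has dimensions [L T^-2].

Left side: [T]
Right side: [T]

Both sides have the same dimensions, so the equation is dimensionally consistent.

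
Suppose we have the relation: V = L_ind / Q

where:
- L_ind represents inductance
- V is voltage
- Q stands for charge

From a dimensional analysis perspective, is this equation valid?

No

L_ind (inductance) has dimensions [I^-2 L^2 M T^-2].
V (voltage) has dimensions [I^-1 L^2 M T^-3].
Q (charge) has dimensions [I T].

Left side: [I^-1 L^2 M T^-3]
Right side: [I^-3 L^2 M T^-3]

The two sides have different dimensions, so the equation is NOT dimensionally consistent.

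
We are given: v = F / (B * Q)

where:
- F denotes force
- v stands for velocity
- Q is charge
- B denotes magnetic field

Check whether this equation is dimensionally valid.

Yes

F (force) has dimensions [L M T^-2].
v (velocity) has dimensions [L T^-1].
Q (charge) has dimensions [I T].
B (magnetic field) has dimensions [I^-1 M T^-2].

Left side: [L T^-1]
Right side: [L T^-1]

Both sides have the same dimensions, so the equation is dimensionally consistent.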